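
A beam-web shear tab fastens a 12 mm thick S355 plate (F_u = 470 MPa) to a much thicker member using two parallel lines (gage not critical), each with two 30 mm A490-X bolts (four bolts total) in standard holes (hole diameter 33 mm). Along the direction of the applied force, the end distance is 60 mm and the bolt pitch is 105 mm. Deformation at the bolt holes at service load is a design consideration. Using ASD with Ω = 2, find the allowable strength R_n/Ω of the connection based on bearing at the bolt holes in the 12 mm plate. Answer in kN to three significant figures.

700 kN

Per bolt r_n = 1.2 l_c t F_u ≤ 2.4 d t F_u; upper limit = 2.4 × 30 × 12 × 470 / 1000 = 406.1 kN.
Edge bolt: l_c = 60 − 33/2 = 43.5 mm → 1.2 × 43.5 × 12 × 470 / 1000 = 294.4 → r_n = 294.4 kN.
Interior bolts: l_c = 105 − 33 = 72 mm → 1.2 × 72 × 12 × 470 / 1000 = 487.3 → r_n = 406.1 kN.
R_n = 2 × 294.4 + 2 × 406.1 = 1401 kN.
Allowable strength R_n/Ω = 1401 / 2 = 700 kN.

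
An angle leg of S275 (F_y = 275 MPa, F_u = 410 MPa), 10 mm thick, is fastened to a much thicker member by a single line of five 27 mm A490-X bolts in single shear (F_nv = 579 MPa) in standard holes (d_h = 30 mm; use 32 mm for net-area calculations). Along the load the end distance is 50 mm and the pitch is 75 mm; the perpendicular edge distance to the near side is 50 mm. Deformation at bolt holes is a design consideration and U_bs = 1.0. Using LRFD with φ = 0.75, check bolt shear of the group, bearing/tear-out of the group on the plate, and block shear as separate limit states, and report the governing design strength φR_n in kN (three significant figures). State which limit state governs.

485 kN (block shear governs)

Bolt shear: A_b = π·27²/4 = 572.6 mm²; R_n = 579 × 572.6 × 5 × 1 / 1000 = 1658 kN → 0.75 × 1658 = 1240 kN.
Bearing: edge l_c = 35, r_n = 172.2 kN; interior l_c = 45, r_n = 221.4 kN; R_n = 172.2 + 4·221.4 = 1058 kN → 793 kN.
Block shear: A_gv = 3500, A_nv = 2060, A_nt = 340 mm²; R_n = min(0.6F_uA_nv, 0.6F_yA_gv) + U_bs·F_u·A_nt = 646.2 kN → 485 kN.
Block shear governs: 485 kN.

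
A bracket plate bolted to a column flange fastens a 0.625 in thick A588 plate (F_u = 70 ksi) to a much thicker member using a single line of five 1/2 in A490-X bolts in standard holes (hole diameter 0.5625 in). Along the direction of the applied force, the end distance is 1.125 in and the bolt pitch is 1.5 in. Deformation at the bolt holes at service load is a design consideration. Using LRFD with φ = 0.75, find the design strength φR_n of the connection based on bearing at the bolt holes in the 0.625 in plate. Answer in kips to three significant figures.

Per bolt r_n = 1.2 l_c t F_u ≤ 2.4 d t F_u; upper limit = 2.4 × 0.5 × 0.625 × 70 = 52.5 kips.
Edge bolt: l_c = 1.125 − 0.5625/2 = 0.8438 in → 1.2 × 0.8438 × 0.625 × 70 = 44.3 → r_n = 44.3 kips.
Interior bolts: l_c = 1.5 − 0.5625 = 0.9375 in → 1.2 × 0.9375 × 0.625 × 70 = 49.22 → r_n = 49.22 kips.
R_n = 1 × 44.3 + 4 × 49.22 = 241.2 kips.
Design strength φR_n = 0.75 × 241.2 = 181 kips.

181 kips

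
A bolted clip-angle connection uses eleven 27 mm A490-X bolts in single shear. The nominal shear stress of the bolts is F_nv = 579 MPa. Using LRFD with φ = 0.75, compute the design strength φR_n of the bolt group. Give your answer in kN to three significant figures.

A_b = π × 27² / 4 = 572.6 mm².
R_n = F_nv · A_b · n · n_s = 579 × 572.6 × 11 × 1 / 1000 = 3647 kN.
Design strength φR_n = 0.75 × 3647 = 2730 kN.

2730 kN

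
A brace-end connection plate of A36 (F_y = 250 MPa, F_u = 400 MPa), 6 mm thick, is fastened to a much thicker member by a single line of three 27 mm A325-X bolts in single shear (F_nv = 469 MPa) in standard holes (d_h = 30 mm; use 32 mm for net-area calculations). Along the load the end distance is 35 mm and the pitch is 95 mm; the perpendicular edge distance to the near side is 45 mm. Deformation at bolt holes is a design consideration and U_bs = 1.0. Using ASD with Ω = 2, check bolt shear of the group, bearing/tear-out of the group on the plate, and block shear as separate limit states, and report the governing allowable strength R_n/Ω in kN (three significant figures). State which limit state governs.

136 kN (block shear governs)

Bolt shear: A_b = π·27²/4 = 572.6 mm²; R_n = 469 × 572.6 × 3 × 1 / 1000 = 805.6 kN → 805.6 / 2 = 403 kN.
Bearing: edge l_c = 20, r_n = 57.6 kN; interior l_c = 65, r_n = 155.5 kN; R_n = 57.6 + 2·155.5 = 368.6 kN → 184 kN.
Block shear: A_gv = 1350, A_nv = 870, A_nt = 174 mm²; R_n = min(0.6F_uA_nv, 0.6F_yA_gv) + U_bs·F_u·A_nt = 272.1 kN → 136 kN.
Block shear governs: 136 kN.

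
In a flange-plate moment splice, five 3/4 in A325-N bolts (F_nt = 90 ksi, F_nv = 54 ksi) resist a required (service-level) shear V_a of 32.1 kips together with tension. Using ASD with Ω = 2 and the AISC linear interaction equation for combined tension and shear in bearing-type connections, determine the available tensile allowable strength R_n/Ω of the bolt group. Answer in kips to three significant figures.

A_b = π·0.75²/4 = 0.4418 in²; f_rv = 32.1 / (5 × 0.4418) = 14.53 ksi.
F'_nt = 1.3 F_nt − (Ω F_nt / F_nv) f_rv = 1.3·90 − (2·90/54)·14.53 = 68.56 ksi, capped at F_nt → F'_nt = 68.56 ksi.
R_n = F'_nt · A_b · n = 68.56 × 0.4418 × 5 = 151.4 kips.
Allowable strength R_n/Ω = 151.4 / 2 = 75.7 kips.

75.7 kips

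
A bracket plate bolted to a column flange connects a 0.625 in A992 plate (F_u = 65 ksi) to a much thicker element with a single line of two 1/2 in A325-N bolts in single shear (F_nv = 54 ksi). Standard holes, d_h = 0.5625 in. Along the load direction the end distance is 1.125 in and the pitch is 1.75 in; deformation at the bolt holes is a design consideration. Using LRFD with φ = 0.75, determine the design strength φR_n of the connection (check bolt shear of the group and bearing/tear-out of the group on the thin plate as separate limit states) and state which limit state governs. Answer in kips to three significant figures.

15.9 kips (bolt shear governs)

Bolt shear: A_b = π·0.5²/4 = 0.1963 in²; R_n = 54 × 0.1963 × 2 × 1 = 21.21 kips → 0.75 × 21.21 = 15.9 kips.
Bearing (1.2 l_c t F_u ≤ 2.4 d t F_u): upper limit = 2.4·0.5·0.625·65 = 48.75 kips.
  Edge l_c = 1.125 − 0.5625/2 = 0.8438 → r_n = 41.13 kips; interior l_c = 1.75 − 0.5625 = 1.188 → r_n = 48.75 kips.
  R_n,bearing = 1·41.13 + 1·48.75 = 89.88 kips → 0.75 × 89.88 = 67.4 kips.
Bolt shear governs: 15.9 kips.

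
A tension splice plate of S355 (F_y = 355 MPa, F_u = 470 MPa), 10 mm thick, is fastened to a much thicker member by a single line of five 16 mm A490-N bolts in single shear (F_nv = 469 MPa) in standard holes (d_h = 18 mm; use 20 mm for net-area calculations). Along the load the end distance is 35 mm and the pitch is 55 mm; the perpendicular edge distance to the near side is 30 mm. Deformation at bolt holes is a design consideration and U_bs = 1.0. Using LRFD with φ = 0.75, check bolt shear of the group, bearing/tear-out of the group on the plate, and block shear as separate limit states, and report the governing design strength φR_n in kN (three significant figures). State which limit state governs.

Bolt shear: A_b = π·16²/4 = 201.1 mm²; R_n = 469 × 201.1 × 5 × 1 / 1000 = 471.5 kN → 0.75 × 471.5 = 354 kN.
Bearing: edge l_c = 26, r_n = 146.6 kN; interior l_c = 37, r_n = 180.5 kN; R_n = 146.6 + 4·180.5 = 868.6 kN → 651 kN.
Block shear: A_gv = 2550, A_nv = 1650, A_nt = 200 mm²; R_n = min(0.6F_uA_nv, 0.6F_yA_gv) + U_bs·F_u·A_nt = 559.3 kN → 419 kN.
Bolt shear governs: 354 kN.

354 kN (bolt shear governs)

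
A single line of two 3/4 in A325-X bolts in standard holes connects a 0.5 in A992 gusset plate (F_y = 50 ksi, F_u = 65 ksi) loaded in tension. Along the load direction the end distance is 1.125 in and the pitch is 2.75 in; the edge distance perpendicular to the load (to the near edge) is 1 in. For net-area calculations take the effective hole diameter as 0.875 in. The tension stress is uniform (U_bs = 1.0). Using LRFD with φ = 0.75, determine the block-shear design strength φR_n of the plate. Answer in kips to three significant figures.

Shear plane L_v = 1.125 + 1·2.75 = 3.875 in; A_gv = 3.875 × 0.5 = 1.938 in².
A_nv = (3.875 − 1.5·0.875) × 0.5 = 1.281 in².
A_nt = (1 − 0.5·0.875) × 0.5 = 0.2812 in².
0.6 F_u A_nv = 49.97 kips; 0.6 F_y A_gv = 58.12 kips → shear rupture governs the shear term.
R_n = 49.97 + 1.0 × 65 × 0.2812 = 68.25 kips.
Design strength φR_n = 0.75 × 68.25 = 51.2 kips.

51.2 kips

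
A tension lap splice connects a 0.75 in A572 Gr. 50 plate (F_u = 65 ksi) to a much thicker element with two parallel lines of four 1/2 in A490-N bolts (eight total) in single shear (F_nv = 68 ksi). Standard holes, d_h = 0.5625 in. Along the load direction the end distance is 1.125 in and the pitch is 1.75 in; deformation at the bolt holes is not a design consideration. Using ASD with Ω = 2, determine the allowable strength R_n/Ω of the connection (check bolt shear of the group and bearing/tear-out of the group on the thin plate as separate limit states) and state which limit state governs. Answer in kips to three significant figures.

53.4 kips (bolt shear governs)

Bolt shear: A_b = π·0.5²/4 = 0.1963 in²; R_n = 68 × 0.1963 × 8 × 1 = 106.8 kips → 106.8 / 2 = 53.4 kips.
Bearing (1.5 l_c t F_u ≤ 3.0 d t F_u): upper limit = 3.0·0.5·0.75·65 = 73.12 kips.
  Edge l_c = 1.125 − 0.5625/2 = 0.8438 → r_n = 61.7 kips; interior l_c = 1.75 − 0.5625 = 1.188 → r_n = 73.12 kips.
  R_n,bearing = 2·61.7 + 6·73.12 = 562.1 kips → 562.1 / 2 = 281 kips.
Bolt shear governs: 53.4 kips.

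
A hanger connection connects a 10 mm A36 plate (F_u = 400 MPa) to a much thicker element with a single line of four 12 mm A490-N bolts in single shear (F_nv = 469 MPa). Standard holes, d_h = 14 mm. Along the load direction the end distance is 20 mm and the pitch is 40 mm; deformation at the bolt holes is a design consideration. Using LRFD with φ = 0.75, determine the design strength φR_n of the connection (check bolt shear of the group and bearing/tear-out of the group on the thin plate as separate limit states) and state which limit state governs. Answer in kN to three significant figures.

Bolt shear: A_b = π·12²/4 = 113.1 mm²; R_n = 469 × 113.1 × 4 × 1 / 1000 = 212.2 kN → 0.75 × 212.2 = 159 kN.
Bearing (1.2 l_c t F_u ≤ 2.4 d t F_u): upper limit = 2.4·12·10·400 / 1000 = 115.2 kN.
  Edge l_c = 20 − 14/2 = 13 → r_n = 62.4 kN; interior l_c = 40 − 14 = 26 → r_n = 115.2 kN.
  R_n,bearing = 1·62.4 + 3·115.2 = 408 kN → 0.75 × 408 = 306 kN.
Bolt shear governs: 159 kN.

159 kN (bolt shear governs)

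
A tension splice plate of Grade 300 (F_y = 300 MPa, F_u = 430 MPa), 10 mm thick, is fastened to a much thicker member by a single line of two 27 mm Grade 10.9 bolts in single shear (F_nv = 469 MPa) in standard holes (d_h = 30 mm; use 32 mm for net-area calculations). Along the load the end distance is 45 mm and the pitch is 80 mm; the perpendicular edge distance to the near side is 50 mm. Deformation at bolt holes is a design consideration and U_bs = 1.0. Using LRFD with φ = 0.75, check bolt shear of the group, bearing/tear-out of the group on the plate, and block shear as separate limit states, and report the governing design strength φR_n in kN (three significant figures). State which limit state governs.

259 kN (block shear governs)

Bolt shear: A_b = π·27²/4 = 572.6 mm²; R_n = 469 × 572.6 × 2 × 1 / 1000 = 537.1 kN → 0.75 × 537.1 = 403 kN.
Bearing: edge l_c = 30, r_n = 154.8 kN; interior l_c = 50, r_n = 258 kN; R_n = 154.8 + 1·258 = 412.8 kN → 310 kN.
Block shear: A_gv = 1250, A_nv = 770, A_nt = 340 mm²; R_n = min(0.6F_uA_nv, 0.6F_yA_gv) + U_bs·F_u·A_nt = 344.9 kN → 259 kN.
Block shear governs: 259 kN.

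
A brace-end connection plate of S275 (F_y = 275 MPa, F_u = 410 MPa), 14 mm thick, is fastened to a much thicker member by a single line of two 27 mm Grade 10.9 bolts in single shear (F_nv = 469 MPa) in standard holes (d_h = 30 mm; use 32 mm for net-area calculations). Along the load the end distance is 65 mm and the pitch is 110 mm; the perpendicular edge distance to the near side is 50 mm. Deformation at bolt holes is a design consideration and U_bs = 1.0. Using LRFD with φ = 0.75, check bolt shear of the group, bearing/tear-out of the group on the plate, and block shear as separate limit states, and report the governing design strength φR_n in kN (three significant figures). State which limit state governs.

403 kN (bolt shear governs)

Bolt shear: A_b = π·27²/4 = 572.6 mm²; R_n = 469 × 572.6 × 2 × 1 / 1000 = 537.1 kN → 0.75 × 537.1 = 403 kN.
Bearing: edge l_c = 50, r_n = 344.4 kN; interior l_c = 80, r_n = 372 kN; R_n = 344.4 + 1·372 = 716.4 kN → 537 kN.
Block shear: A_gv = 2450, A_nv = 1778, A_nt = 476 mm²; R_n = min(0.6F_uA_nv, 0.6F_yA_gv) + U_bs·F_u·A_nt = 599.4 kN → 450 kN.
Bolt shear governs: 403 kN.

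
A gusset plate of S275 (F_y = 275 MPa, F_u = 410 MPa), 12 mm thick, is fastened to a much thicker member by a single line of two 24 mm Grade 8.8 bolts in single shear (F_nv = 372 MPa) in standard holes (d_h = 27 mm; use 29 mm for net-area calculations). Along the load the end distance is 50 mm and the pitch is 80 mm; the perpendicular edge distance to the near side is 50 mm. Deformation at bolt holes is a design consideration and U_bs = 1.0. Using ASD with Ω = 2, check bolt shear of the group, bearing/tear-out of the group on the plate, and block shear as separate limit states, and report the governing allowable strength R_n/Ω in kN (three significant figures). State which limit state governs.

168 kN (bolt shear governs)

Bolt shear: A_b = π·24²/4 = 452.4 mm²; R_n = 372 × 452.4 × 2 × 1 / 1000 = 336.6 kN → 336.6 / 2 = 168 kN.
Bearing: edge l_c = 36.5, r_n = 215.5 kN; interior l_c = 53, r_n = 283.4 kN; R_n = 215.5 + 1·283.4 = 498.9 kN → 249 kN.
Block shear: A_gv = 1560, A_nv = 1038, A_nt = 426 mm²; R_n = min(0.6F_uA_nv, 0.6F_yA_gv) + U_bs·F_u·A_nt = 430 kN → 215 kN.
Bolt shear governs: 168 kN.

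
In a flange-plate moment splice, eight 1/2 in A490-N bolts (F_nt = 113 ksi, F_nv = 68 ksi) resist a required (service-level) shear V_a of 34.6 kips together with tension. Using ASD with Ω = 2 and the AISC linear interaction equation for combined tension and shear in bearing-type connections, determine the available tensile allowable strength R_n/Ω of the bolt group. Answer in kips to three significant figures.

57.9 kips

A_b = π·0.5²/4 = 0.1963 in²; f_rv = 34.6 / (8 × 0.1963) = 22.03 ksi.
F'_nt = 1.3 F_nt − (Ω F_nt / F_nv) f_rv = 1.3·113 − (2·113/68)·22.03 = 73.69 ksi, capped at F_nt → F'_nt = 73.69 ksi.
R_n = F'_nt · A_b · n = 73.69 × 0.1963 × 8 = 115.8 kips.
Allowable strength R_n/Ω = 115.8 / 2 = 57.9 kips.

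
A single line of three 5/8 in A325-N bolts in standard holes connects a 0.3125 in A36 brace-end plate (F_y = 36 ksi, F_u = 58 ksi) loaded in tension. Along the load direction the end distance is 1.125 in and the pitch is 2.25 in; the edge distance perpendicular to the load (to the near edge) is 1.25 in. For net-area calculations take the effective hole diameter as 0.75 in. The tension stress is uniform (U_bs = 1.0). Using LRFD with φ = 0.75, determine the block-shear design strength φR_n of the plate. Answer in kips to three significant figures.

40.4 kips

Shear plane L_v = 1.125 + 2·2.25 = 5.625 in; A_gv = 5.625 × 0.3125 = 1.758 in².
A_nv = (5.625 − 2.5·0.75) × 0.3125 = 1.172 in².
A_nt = (1.25 − 0.5·0.75) × 0.3125 = 0.2734 in².
0.6 F_u A_nv = 40.78 kips; 0.6 F_y A_gv = 37.97 kips → shear yielding governs the shear term.
R_n = 37.97 + 1.0 × 58 × 0.2734 = 53.83 kips.
Design strength φR_n = 0.75 × 53.83 = 40.4 kips.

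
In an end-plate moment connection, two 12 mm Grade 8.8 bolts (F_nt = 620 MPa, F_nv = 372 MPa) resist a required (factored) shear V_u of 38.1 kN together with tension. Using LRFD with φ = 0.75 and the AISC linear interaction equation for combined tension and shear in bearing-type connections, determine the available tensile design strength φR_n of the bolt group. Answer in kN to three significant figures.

73.2 kN

A_b = π·12²/4 = 113.1 mm²; f_rv = 38.1 × 1000 / (2 × 113.1) = 168.4 MPa.
F'_nt = 1.3 F_nt − (F_nt / φF_nv) f_rv = 1.3·620 − (620/(0.75·372))·168.4 = 431.7 MPa, capped at F_nt → F'_nt = 431.7 MPa.
R_n = F'_nt · A_b · n = 431.7 × 113.1 × 2 / 1000 = 97.65 kN.
Design strength φR_n = 0.75 × 97.65 = 73.2 kN.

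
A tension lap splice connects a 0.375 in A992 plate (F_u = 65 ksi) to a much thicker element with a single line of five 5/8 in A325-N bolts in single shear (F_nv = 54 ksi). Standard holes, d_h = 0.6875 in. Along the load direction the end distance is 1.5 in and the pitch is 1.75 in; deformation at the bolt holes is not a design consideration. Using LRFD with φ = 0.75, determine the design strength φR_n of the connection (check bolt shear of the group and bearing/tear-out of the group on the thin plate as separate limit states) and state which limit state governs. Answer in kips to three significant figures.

62.1 kips (bolt shear governs)

Bolt shear: A_b = π·0.625²/4 = 0.3068 in²; R_n = 54 × 0.3068 × 5 × 1 = 82.83 kips → 0.75 × 82.83 = 62.1 kips.
Bearing (1.5 l_c t F_u ≤ 3.0 d t F_u): upper limit = 3.0·0.625·0.375·65 = 45.7 kips.
  Edge l_c = 1.5 − 0.6875/2 = 1.156 → r_n = 42.28 kips; interior l_c = 1.75 − 0.6875 = 1.062 → r_n = 38.85 kips.
  R_n,bearing = 1·42.28 + 4·38.85 = 197.7 kips → 0.75 × 197.7 = 148 kips.
Bolt shear governs: 62.1 kips.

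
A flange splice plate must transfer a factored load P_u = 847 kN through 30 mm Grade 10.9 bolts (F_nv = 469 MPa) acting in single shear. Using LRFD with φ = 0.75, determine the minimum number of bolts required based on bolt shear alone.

4 bolts

A_b = π·30²/4 = 706.9 mm².
Per-bolt design strength φR_n = 0.75 × 469 × 706.9 × 1 / 1000 = 248.6 kN.
n ≥ 847 / 248.6 = 3.407 → use 4 bolts.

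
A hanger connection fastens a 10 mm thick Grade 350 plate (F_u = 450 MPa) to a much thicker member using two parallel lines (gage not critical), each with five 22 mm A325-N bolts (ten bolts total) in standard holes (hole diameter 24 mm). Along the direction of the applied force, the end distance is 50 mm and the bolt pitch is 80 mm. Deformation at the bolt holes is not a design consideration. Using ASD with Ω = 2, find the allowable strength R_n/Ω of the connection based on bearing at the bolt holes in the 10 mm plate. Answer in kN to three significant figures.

1440 kN

Per bolt r_n = 1.5 l_c t F_u ≤ 3.0 d t F_u; upper limit = 3.0 × 22 × 10 × 450 / 1000 = 297 kN.
Edge bolt: l_c = 50 − 24/2 = 38 mm → 1.5 × 38 × 10 × 450 / 1000 = 256.5 → r_n = 256.5 kN.
Interior bolts: l_c = 80 − 24 = 56 mm → 1.5 × 56 × 10 × 450 / 1000 = 378 → r_n = 297 kN.
R_n = 2 × 256.5 + 8 × 297 = 2889 kN.
Allowable strength R_n/Ω = 2889 / 2 = 1440 kN.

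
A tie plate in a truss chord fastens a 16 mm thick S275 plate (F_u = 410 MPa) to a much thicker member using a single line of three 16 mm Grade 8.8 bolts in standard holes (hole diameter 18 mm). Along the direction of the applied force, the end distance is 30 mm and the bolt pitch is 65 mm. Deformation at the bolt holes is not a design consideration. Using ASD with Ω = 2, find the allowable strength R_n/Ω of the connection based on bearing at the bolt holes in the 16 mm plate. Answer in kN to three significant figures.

418 kN

Per bolt r_n = 1.5 l_c t F_u ≤ 3.0 d t F_u; upper limit = 3.0 × 16 × 16 × 410 / 1000 = 314.9 kN.
Edge bolt: l_c = 30 − 18/2 = 21 mm → 1.5 × 21 × 16 × 410 / 1000 = 206.6 → r_n = 206.6 kN.
Interior bolts: l_c = 65 − 18 = 47 mm → 1.5 × 47 × 16 × 410 / 1000 = 462.5 → r_n = 314.9 kN.
R_n = 1 × 206.6 + 2 × 314.9 = 836.4 kN.
Allowable strength R_n/Ω = 836.4 / 2 = 418 kN.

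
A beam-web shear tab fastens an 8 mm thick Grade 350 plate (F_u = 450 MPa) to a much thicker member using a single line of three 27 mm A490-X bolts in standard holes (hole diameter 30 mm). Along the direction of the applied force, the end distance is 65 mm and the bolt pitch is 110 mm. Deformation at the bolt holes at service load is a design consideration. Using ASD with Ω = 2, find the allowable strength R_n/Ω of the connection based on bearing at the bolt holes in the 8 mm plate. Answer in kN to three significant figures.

341 kN

Per bolt r_n = 1.2 l_c t F_u ≤ 2.4 d t F_u; upper limit = 2.4 × 27 × 8 × 450 / 1000 = 233.3 kN.
Edge bolt: l_c = 65 − 30/2 = 50 mm → 1.2 × 50 × 8 × 450 / 1000 = 216 → r_n = 216 kN.
Interior bolts: l_c = 110 − 30 = 80 mm → 1.2 × 80 × 8 × 450 / 1000 = 345.6 → r_n = 233.3 kN.
R_n = 1 × 216 + 2 × 233.3 = 682.6 kN.
Allowable strength R_n/Ω = 682.6 / 2 = 341 kN.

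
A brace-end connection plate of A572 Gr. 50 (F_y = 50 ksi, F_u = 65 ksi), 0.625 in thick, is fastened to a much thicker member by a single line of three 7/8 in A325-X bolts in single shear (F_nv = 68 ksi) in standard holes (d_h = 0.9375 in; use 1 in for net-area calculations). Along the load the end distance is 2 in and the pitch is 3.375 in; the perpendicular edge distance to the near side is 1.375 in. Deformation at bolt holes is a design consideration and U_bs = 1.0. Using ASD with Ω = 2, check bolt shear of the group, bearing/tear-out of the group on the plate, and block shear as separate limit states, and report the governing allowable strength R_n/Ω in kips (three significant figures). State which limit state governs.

61.3 kips (bolt shear governs)

Bolt shear: A_b = π·0.875²/4 = 0.6013 in²; R_n = 68 × 0.6013 × 3 × 1 = 122.7 kips → 122.7 / 2 = 61.3 kips.
Bearing: edge l_c = 1.531, r_n = 74.65 kips; interior l_c = 2.438, r_n = 85.31 kips; R_n = 74.65 + 2·85.31 = 245.3 kips → 123 kips.
Block shear: A_gv = 5.469, A_nv = 3.906, A_nt = 0.5469 in²; R_n = min(0.6F_uA_nv, 0.6F_yA_gv) + U_bs·F_u·A_nt = 187.9 kips → 93.9 kips.
Bolt shear governs: 61.3 kips.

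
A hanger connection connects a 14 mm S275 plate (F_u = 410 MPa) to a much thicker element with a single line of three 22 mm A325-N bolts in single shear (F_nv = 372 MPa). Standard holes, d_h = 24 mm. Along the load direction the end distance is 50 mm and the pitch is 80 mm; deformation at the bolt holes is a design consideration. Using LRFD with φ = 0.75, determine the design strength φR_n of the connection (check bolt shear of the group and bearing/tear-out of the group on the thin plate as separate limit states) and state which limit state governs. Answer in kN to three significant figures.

318 kN (bolt shear governs)

Bolt shear: A_b = π·22²/4 = 380.1 mm²; R_n = 372 × 380.1 × 3 × 1 / 1000 = 424.2 kN → 0.75 × 424.2 = 318 kN.
Bearing (1.2 l_c t F_u ≤ 2.4 d t F_u): upper limit = 2.4·22·14·410 / 1000 = 303.1 kN.
  Edge l_c = 50 − 24/2 = 38 → r_n = 261.7 kN; interior l_c = 80 − 24 = 56 → r_n = 303.1 kN.
  R_n,bearing = 1·261.7 + 2·303.1 = 867.9 kN → 0.75 × 867.9 = 651 kN.
Bolt shear governs: 318 kN.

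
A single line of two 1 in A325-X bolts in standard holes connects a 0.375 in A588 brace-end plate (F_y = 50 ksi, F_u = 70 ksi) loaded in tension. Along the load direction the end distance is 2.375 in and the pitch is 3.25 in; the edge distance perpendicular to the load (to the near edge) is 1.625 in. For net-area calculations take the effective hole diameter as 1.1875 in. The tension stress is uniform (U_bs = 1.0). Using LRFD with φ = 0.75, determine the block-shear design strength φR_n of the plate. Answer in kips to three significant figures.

Shear plane L_v = 2.375 + 1·3.25 = 5.625 in; A_gv = 5.625 × 0.375 = 2.109 in².
A_nv = (5.625 − 1.5·1.1875) × 0.375 = 1.441 in².
A_nt = (1.625 − 0.5·1.1875) × 0.375 = 0.3867 in².
0.6 F_u A_nv = 60.54 kips; 0.6 F_y A_gv = 63.28 kips → shear rupture governs the shear term.
R_n = 60.54 + 1.0 × 70 × 0.3867 = 87.61 kips.
Design strength φR_n = 0.75 × 87.61 = 65.7 kips.

65.7 kips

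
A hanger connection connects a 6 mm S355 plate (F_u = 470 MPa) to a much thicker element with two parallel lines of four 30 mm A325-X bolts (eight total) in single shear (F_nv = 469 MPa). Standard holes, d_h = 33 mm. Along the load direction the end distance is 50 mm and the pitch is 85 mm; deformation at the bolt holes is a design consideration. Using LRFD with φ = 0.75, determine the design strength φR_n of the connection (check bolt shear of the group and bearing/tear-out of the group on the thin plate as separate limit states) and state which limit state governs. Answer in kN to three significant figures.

962 kN (bearing governs)

Bolt shear: A_b = π·30²/4 = 706.9 mm²; R_n = 469 × 706.9 × 8 × 1 / 1000 = 2652 kN → 0.75 × 2652 = 1990 kN.
Bearing (1.2 l_c t F_u ≤ 2.4 d t F_u): upper limit = 2.4·30·6·470 / 1000 = 203 kN.
  Edge l_c = 50 − 33/2 = 33.5 → r_n = 113.4 kN; interior l_c = 85 − 33 = 52 → r_n = 176 kN.
  R_n,bearing = 2·113.4 + 6·176 = 1283 kN → 0.75 × 1283 = 962 kN.
Bearing governs: 962 kN.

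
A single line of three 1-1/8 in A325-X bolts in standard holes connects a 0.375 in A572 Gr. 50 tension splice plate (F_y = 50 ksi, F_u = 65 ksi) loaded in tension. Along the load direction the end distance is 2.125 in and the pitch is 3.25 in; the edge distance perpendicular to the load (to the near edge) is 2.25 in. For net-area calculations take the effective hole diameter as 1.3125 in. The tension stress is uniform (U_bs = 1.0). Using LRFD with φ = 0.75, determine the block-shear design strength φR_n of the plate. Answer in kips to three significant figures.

87.8 kips

Shear plane L_v = 2.125 + 2·3.25 = 8.625 in; A_gv = 8.625 × 0.375 = 3.234 in².
A_nv = (8.625 − 2.5·1.3125) × 0.375 = 2.004 in².
A_nt = (2.25 − 0.5·1.3125) × 0.375 = 0.5977 in².
0.6 F_u A_nv = 78.15 kips; 0.6 F_y A_gv = 97.03 kips → shear rupture governs the shear term.
R_n = 78.15 + 1.0 × 65 × 0.5977 = 117 kips.
Design strength φR_n = 0.75 × 117 = 87.8 kips.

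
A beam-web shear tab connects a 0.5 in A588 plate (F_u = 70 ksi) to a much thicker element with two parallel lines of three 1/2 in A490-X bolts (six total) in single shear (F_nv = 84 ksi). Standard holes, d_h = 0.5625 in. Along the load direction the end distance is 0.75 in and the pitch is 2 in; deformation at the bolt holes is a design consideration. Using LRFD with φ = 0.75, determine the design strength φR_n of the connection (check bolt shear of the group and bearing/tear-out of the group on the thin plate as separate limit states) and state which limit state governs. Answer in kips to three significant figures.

Bolt shear: A_b = π·0.5²/4 = 0.1963 in²; R_n = 84 × 0.1963 × 6 × 1 = 98.96 kips → 0.75 × 98.96 = 74.2 kips.
Bearing (1.2 l_c t F_u ≤ 2.4 d t F_u): upper limit = 2.4·0.5·0.5·70 = 42 kips.
  Edge l_c = 0.75 − 0.5625/2 = 0.4688 → r_n = 19.69 kips; interior l_c = 2 − 0.5625 = 1.438 → r_n = 42 kips.
  R_n,bearing = 2·19.69 + 4·42 = 207.4 kips → 0.75 × 207.4 = 156 kips.
Bolt shear governs: 74.2 kips.

74.2 kips (bolt shear governs)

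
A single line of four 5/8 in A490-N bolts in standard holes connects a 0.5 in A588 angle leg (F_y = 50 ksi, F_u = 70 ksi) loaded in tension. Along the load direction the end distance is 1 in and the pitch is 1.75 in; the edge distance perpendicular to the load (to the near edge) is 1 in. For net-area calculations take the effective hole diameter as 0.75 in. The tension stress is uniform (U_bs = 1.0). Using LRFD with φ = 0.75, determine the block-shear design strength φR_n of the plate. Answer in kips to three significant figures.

73.5 kips

Shear plane L_v = 1 + 3·1.75 = 6.25 in; A_gv = 6.25 × 0.5 = 3.125 in².
A_nv = (6.25 − 3.5·0.75) × 0.5 = 1.812 in².
A_nt = (1 − 0.5·0.75) × 0.5 = 0.3125 in².
0.6 F_u A_nv = 76.12 kips; 0.6 F_y A_gv = 93.75 kips → shear rupture governs the shear term.
R_n = 76.12 + 1.0 × 70 × 0.3125 = 98 kips.
Design strength φR_n = 0.75 × 98 = 73.5 kips.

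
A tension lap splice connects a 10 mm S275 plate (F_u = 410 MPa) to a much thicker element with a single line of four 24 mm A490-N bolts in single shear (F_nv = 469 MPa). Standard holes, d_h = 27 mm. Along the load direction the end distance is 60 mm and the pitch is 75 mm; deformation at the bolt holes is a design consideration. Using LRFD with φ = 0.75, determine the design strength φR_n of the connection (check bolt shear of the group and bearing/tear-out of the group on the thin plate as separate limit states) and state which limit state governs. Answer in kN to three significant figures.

Bolt shear: A_b = π·24²/4 = 452.4 mm²; R_n = 469 × 452.4 × 4 × 1 / 1000 = 848.7 kN → 0.75 × 848.7 = 637 kN.
Bearing (1.2 l_c t F_u ≤ 2.4 d t F_u): upper limit = 2.4·24·10·410 / 1000 = 236.2 kN.
  Edge l_c = 60 − 27/2 = 46.5 → r_n = 228.8 kN; interior l_c = 75 − 27 = 48 → r_n = 236.2 kN.
  R_n,bearing = 1·228.8 + 3·236.2 = 937.3 kN → 0.75 × 937.3 = 703 kN.
Bolt shear governs: 637 kN.

637 kN (bolt shear governs)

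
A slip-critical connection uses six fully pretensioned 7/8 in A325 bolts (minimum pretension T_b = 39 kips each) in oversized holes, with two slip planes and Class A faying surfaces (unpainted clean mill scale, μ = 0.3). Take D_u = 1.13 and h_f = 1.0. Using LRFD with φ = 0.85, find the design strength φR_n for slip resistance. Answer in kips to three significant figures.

135 kips

R_n = μ · D_u · h_f · T_b · n_s · n_b = 0.3 × 1.13 × 1.0 × 39 × 2 × 6 = 158.7 kips.
Design strength φR_n = 0.85 × 158.7 = 135 kips.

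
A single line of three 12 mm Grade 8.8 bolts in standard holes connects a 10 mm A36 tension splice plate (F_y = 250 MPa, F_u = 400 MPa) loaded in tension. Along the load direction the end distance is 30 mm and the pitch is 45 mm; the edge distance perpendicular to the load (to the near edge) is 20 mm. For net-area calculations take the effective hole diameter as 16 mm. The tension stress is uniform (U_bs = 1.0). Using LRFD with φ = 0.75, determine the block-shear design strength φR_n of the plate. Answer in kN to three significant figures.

Shear plane L_v = 30 + 2·45 = 120 mm; A_gv = 120 × 10 = 1200 mm².
A_nv = (120 − 2.5·16) × 10 = 800 mm².
A_nt = (20 − 0.5·16) × 10 = 120 mm².
0.6 F_u A_nv = 192 kN; 0.6 F_y A_gv = 180 kN → shear yielding governs the shear term.
R_n = 180 + 1.0 × 400 × 120 / 1000 = 228 kN.
Design strength φR_n = 0.75 × 228 = 171 kN.

171 kN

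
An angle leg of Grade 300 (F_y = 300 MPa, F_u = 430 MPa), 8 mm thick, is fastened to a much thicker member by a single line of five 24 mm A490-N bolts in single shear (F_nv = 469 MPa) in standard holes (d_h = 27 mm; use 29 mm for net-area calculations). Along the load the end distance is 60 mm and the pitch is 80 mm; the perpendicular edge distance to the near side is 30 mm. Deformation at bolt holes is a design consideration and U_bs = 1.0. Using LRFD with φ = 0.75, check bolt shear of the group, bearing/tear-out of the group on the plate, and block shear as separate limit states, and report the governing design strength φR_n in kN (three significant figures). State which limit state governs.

Bolt shear: A_b = π·24²/4 = 452.4 mm²; R_n = 469 × 452.4 × 5 × 1 / 1000 = 1061 kN → 0.75 × 1061 = 796 kN.
Bearing: edge l_c = 46.5, r_n = 192 kN; interior l_c = 53, r_n = 198.1 kN; R_n = 192 + 4·198.1 = 984.5 kN → 738 kN.
Block shear: A_gv = 3040, A_nv = 1996, A_nt = 124 mm²; R_n = min(0.6F_uA_nv, 0.6F_yA_gv) + U_bs·F_u·A_nt = 568.3 kN → 426 kN.
Block shear governs: 426 kN.

426 kN (block shear governs)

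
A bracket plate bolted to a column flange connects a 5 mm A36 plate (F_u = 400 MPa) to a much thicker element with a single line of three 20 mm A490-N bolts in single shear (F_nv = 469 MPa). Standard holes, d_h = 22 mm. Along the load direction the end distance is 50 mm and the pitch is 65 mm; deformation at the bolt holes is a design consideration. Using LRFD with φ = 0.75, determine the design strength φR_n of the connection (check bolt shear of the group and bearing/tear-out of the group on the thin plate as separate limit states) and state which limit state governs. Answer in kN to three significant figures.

Bolt shear: A_b = π·20²/4 = 314.2 mm²; R_n = 469 × 314.2 × 3 × 1 / 1000 = 442 kN → 0.75 × 442 = 332 kN.
Bearing (1.2 l_c t F_u ≤ 2.4 d t F_u): upper limit = 2.4·20·5·400 / 1000 = 96 kN.
  Edge l_c = 50 − 22/2 = 39 → r_n = 93.6 kN; interior l_c = 65 − 22 = 43 → r_n = 96 kN.
  R_n,bearing = 1·93.6 + 2·96 = 285.6 kN → 0.75 × 285.6 = 214 kN.
Bearing governs: 214 kN.

214 kN (bearing governs)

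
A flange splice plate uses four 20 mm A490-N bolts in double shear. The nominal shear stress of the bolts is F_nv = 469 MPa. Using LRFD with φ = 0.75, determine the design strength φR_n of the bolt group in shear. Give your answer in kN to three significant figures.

A_b = π × 20² / 4 = 314.2 mm².
R_n = F_nv · A_b · n · n_s = 469 × 314.2 × 4 × 2 / 1000 = 1179 kN.
Design strength φR_n = 0.75 × 1179 = 884 kN.

884 kN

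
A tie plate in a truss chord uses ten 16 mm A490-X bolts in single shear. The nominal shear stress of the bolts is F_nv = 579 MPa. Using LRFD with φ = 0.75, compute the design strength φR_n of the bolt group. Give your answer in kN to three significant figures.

A_b = π × 16² / 4 = 201.1 mm².
R_n = F_nv · A_b · n · n_s = 579 × 201.1 × 10 × 1 / 1000 = 1164 kN.
Design strength φR_n = 0.75 × 1164 = 873 kN.

873 kN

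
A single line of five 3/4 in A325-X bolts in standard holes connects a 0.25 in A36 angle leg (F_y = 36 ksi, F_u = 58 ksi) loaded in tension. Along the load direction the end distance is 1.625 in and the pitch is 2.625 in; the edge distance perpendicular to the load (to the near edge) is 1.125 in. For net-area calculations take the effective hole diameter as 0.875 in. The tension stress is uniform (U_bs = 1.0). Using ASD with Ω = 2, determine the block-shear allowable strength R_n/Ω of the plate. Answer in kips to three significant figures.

Shear plane L_v = 1.625 + 4·2.625 = 12.12 in; A_gv = 12.12 × 0.25 = 3.031 in².
A_nv = (12.12 − 4.5·0.875) × 0.25 = 2.047 in².
A_nt = (1.125 − 0.5·0.875) × 0.25 = 0.1719 in².
0.6 F_u A_nv = 71.23 kips; 0.6 F_y A_gv = 65.47 kips → shear yielding governs the shear term.
R_n = 65.47 + 1.0 × 58 × 0.1719 = 75.44 kips.
Allowable strength R_n/Ω = 75.44 / 2 = 37.7 kips.

37.7 kips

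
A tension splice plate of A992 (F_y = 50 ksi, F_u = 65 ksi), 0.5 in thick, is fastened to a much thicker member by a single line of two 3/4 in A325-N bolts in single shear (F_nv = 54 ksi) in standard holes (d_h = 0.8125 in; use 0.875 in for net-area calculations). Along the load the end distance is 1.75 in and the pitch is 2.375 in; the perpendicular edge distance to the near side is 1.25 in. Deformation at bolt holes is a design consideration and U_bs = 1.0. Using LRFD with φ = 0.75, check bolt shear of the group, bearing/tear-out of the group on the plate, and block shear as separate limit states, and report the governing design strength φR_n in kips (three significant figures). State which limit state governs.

Bolt shear: A_b = π·0.75²/4 = 0.4418 in²; R_n = 54 × 0.4418 × 2 × 1 = 47.71 kips → 0.75 × 47.71 = 35.8 kips.
Bearing: edge l_c = 1.344, r_n = 52.41 kips; interior l_c = 1.562, r_n = 58.5 kips; R_n = 52.41 + 1·58.5 = 110.9 kips → 83.2 kips.
Block shear: A_gv = 2.062, A_nv = 1.406, A_nt = 0.4062 in²; R_n = min(0.6F_uA_nv, 0.6F_yA_gv) + U_bs·F_u·A_nt = 81.25 kips → 60.9 kips.
Bolt shear governs: 35.8 kips.

35.8 kips (bolt shear governs)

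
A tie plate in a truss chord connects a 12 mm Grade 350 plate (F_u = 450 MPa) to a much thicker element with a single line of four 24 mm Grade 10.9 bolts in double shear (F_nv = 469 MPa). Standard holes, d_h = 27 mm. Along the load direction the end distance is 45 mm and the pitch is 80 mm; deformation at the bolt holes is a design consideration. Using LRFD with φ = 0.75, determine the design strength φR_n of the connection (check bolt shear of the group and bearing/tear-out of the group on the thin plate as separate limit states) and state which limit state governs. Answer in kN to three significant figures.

Bolt shear: A_b = π·24²/4 = 452.4 mm²; R_n = 469 × 452.4 × 4 × 2 / 1000 = 1697 kN → 0.75 × 1697 = 1270 kN.
Bearing (1.2 l_c t F_u ≤ 2.4 d t F_u): upper limit = 2.4·24·12·450 / 1000 = 311 kN.
  Edge l_c = 45 − 27/2 = 31.5 → r_n = 204.1 kN; interior l_c = 80 − 27 = 53 → r_n = 311 kN.
  R_n,bearing = 1·204.1 + 3·311 = 1137 kN → 0.75 × 1137 = 853 kN.
Bearing governs: 853 kN.

853 kN (bearing governs)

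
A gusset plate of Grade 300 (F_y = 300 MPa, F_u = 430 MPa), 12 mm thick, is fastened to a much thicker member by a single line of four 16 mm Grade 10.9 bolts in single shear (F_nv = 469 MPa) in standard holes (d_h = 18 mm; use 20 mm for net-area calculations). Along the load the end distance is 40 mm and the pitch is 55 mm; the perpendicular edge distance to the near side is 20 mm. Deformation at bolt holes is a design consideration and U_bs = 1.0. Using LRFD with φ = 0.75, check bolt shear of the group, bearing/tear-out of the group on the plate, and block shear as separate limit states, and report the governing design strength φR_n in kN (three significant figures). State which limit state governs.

Bolt shear: A_b = π·16²/4 = 201.1 mm²; R_n = 469 × 201.1 × 4 × 1 / 1000 = 377.2 kN → 0.75 × 377.2 = 283 kN.
Bearing: edge l_c = 31, r_n = 192 kN; interior l_c = 37, r_n = 198.1 kN; R_n = 192 + 3·198.1 = 786.4 kN → 590 kN.
Block shear: A_gv = 2460, A_nv = 1620, A_nt = 120 mm²; R_n = min(0.6F_uA_nv, 0.6F_yA_gv) + U_bs·F_u·A_nt = 469.6 kN → 352 kN.
Bolt shear governs: 283 kN.

283 kN (bolt shear governs)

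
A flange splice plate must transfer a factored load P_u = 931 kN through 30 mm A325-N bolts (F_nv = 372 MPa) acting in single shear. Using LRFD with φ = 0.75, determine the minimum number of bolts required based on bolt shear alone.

A_b = π·30²/4 = 706.9 mm².
Per-bolt design strength φR_n = 0.75 × 372 × 706.9 × 1 / 1000 = 197.2 kN.
n ≥ 931 / 197.2 = 4.721 → use 5 bolts.

5 bolts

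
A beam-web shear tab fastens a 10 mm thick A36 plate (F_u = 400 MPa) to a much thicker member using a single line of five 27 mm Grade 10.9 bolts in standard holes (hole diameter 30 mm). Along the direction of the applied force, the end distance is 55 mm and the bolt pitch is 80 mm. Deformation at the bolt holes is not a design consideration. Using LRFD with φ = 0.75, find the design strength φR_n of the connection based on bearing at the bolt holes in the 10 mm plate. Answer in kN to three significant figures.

Per bolt r_n = 1.5 l_c t F_u ≤ 3.0 d t F_u; upper limit = 3.0 × 27 × 10 × 400 / 1000 = 324 kN.
Edge bolt: l_c = 55 − 30/2 = 40 mm → 1.5 × 40 × 10 × 400 / 1000 = 240 → r_n = 240 kN.
Interior bolts: l_c = 80 − 30 = 50 mm → 1.5 × 50 × 10 × 400 / 1000 = 300 → r_n = 300 kN.
R_n = 1 × 240 + 4 × 300 = 1440 kN.
Design strength φR_n = 0.75 × 1440 = 1080 kN.

1080 kN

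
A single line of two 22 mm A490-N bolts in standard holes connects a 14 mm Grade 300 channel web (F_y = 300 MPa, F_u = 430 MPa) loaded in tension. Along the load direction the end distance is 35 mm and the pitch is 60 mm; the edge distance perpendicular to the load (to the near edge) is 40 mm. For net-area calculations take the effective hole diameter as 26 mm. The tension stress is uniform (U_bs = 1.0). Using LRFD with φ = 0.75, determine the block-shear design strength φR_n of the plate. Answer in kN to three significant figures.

274 kN

Shear plane L_v = 35 + 1·60 = 95 mm; A_gv = 95 × 14 = 1330 mm².
A_nv = (95 − 1.5·26) × 14 = 784 mm².
A_nt = (40 − 0.5·26) × 14 = 378 mm².
0.6 F_u A_nv = 202.3 kN; 0.6 F_y A_gv = 239.4 kN → shear rupture governs the shear term.
R_n = 202.3 + 1.0 × 430 × 378 / 1000 = 364.8 kN.
Design strength φR_n = 0.75 × 364.8 = 274 kN.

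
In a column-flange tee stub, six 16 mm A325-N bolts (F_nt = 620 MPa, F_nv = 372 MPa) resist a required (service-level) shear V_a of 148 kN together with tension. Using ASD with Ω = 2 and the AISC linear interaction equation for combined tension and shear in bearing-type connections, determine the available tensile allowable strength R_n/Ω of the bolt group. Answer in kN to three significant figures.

A_b = π·16²/4 = 201.1 mm²; f_rv = 148 × 1000 / (6 × 201.1) = 122.7 MPa.
F'_nt = 1.3 F_nt − (Ω F_nt / F_nv) f_rv = 1.3·620 − (2·620/372)·122.7 = 397.1 MPa, capped at F_nt → F'_nt = 397.1 MPa.
R_n = F'_nt · A_b · n = 397.1 × 201.1 × 6 / 1000 = 479 kN.
Allowable strength R_n/Ω = 479 / 2 = 240 kN.

240 kN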